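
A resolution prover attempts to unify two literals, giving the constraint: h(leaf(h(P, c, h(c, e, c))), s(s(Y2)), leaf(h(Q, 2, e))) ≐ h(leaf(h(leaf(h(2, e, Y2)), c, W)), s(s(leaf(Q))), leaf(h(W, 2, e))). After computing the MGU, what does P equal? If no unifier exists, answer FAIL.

leaf(h(2, e, leaf(h(c, e, c))))

Decompose h/3: leaf(h(P, c, h(c, e, c))) ≐ leaf(h(leaf(h(2, e, Y2)), c, W)),  s(s(Y2)) ≐ s(s(leaf(Q))),  leaf(h(Q, 2, e)) ≐ leaf(h(W, 2, e)).
Decompose leaf/1: h(P, c, h(c, e, c)) ≐ h(leaf(h(2, e, Y2)), c, W).
Decompose h/3: P ≐ leaf(h(2, e, Y2)),  c ≐ c,  h(c, e, c) ≐ W.
Bind P := leaf(h(2, e, Y2)); no other remaining equation mentions P.
Delete trivial equation c ≐ c.
Bind W := h(c, e, c); substituting into the one remaining equation that mentions W gives: leaf(h(Q, 2, e)) ≐ leaf(h(h(c, e, c), 2, e)).
Decompose s/1: s(Y2) ≐ s(leaf(Q)).
Decompose s/1: Y2 ≐ leaf(Q).
Bind Y2 := leaf(Q); no other remaining equation mentions Y2. Substituting into the earlier binding gives P := leaf(h(2, e, leaf(Q))).
Decompose leaf/1: h(Q, 2, e) ≐ h(h(c, e, c), 2, e).
Decompose h/3: Q ≐ h(c, e, c),  2 ≐ 2,  e ≐ e.
Bind Q := h(c, e, c); no other remaining equation mentions Q. Substituting into the earlier bindings gives P := leaf(h(2, e, leaf(h(c, e, c)))), Y2 := leaf(h(c, e, c)).
Delete trivial equation 2 ≐ 2.
Delete trivial equation e ≐ e.
MGU = { P := leaf(h(2, e, leaf(h(c, e, c)))), W := h(c, e, c), Y2 := leaf(h(c, e, c)), Q := h(c, e, c) }, so P := leaf(h(2, e, leaf(h(c, e, c)))).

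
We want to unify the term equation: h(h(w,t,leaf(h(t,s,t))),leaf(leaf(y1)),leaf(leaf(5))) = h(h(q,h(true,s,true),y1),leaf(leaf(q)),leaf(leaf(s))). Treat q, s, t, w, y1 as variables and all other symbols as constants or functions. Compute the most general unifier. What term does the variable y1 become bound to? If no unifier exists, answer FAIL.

Decompose h/3: h(w,t,leaf(h(t,s,t))) = h(q,h(true,s,true),y1),  leaf(leaf(y1)) = leaf(leaf(q)),  leaf(leaf(5)) = leaf(leaf(s)).
Decompose h/3: w = q,  t = h(true,s,true),  leaf(h(t,s,t)) = y1.
Bind w := q; no other remaining equation mentions w.
Bind t := h(true,s,true); substituting into the one remaining equation that mentions t gives: leaf(h(h(true,s,true),s,h(true,s,true))) = y1.
Bind y1 := leaf(h(h(true,s,true),s,h(true,s,true))); substituting into the one remaining equation that mentions y1 gives: leaf(leaf(leaf(h(h(true,s,true),s,h(true,s,true))))) = leaf(leaf(q)).
Decompose leaf/1: leaf(leaf(h(h(true,s,true),s,h(true,s,true)))) = leaf(q).
Decompose leaf/1: leaf(h(h(true,s,true),s,h(true,s,true))) = q.
Bind q := leaf(h(h(true,s,true),s,h(true,s,true))); no other remaining equation mentions q. Substituting into the earlier binding gives w := leaf(h(h(true,s,true),s,h(true,s,true))).
Decompose leaf/1: leaf(5) = leaf(s).
Decompose leaf/1: 5 = s.
Bind s := 5. Substituting into the earlier bindings gives w := leaf(h(h(true,5,true),5,h(true,5,true))), t := h(true,5,true), y1 := leaf(h(h(true,5,true),5,h(true,5,true))), q := leaf(h(h(true,5,true),5,h(true,5,true))).
MGU = { w ↦ leaf(h(h(true,5,true),5,h(true,5,true))), t ↦ h(true,5,true), y1 ↦ leaf(h(h(true,5,true),5,h(true,5,true))), q ↦ leaf(h(h(true,5,true),5,h(true,5,true))), s ↦ 5 }, so y1 ↦ leaf(h(h(true,5,true),5,h(true,5,true))).

leaf(h(h(true,5,true),5,h(true,5,true)))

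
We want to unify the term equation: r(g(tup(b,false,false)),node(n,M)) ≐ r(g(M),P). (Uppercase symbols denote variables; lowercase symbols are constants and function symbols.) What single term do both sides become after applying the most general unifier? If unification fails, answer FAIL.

r(g(tup(b,false,false)),node(n,tup(b,false,false)))

Decompose r/2: g(tup(b,false,false)) ≐ g(M),  node(n,M) ≐ P.
Decompose g/1: tup(b,false,false) ≐ M.
Bind M := tup(b,false,false); substituting into the remaining equation gives: node(n,tup(b,false,false)) ≐ P.
Bind P := node(n,tup(b,false,false)).
Applying the MGU to either side gives r(g(tup(b,false,false)),node(n,tup(b,false,false))).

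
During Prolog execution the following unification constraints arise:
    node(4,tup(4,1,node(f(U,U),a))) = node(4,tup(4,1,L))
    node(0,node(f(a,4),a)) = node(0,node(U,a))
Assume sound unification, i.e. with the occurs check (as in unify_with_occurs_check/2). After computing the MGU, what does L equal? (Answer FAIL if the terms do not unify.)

node(f(f(a,4),f(a,4)),a)

Decompose node/2: 4 = 4,  tup(4,1,node(f(U,U),a)) = tup(4,1,L).
Delete trivial equation 4 = 4.
Decompose tup/3: 4 = 4,  1 = 1,  node(f(U,U),a) = L.
Delete trivial equation 4 = 4.
Delete trivial equation 1 = 1.
Bind L := node(f(U,U),a); no other remaining equation mentions L.
Decompose node/2: 0 = 0,  node(f(a,4),a) = node(U,a).
Delete trivial equation 0 = 0.
Decompose node/2: f(a,4) = U,  a = a.
Bind U := f(a,4); no other remaining equation mentions U. Substituting into the earlier binding gives L := node(f(f(a,4),f(a,4)),a).
Delete trivial equation a = a.
MGU = { L ↦ node(f(f(a,4),f(a,4)),a), U ↦ f(a,4) }, so L ↦ node(f(f(a,4),f(a,4)),a).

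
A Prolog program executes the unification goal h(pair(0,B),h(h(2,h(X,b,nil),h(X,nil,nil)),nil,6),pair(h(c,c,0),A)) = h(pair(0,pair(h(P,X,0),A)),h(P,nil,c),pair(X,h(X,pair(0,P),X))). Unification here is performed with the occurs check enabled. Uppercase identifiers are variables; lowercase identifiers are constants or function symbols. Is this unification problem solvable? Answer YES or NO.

NO

Decompose h/3: pair(0,B) = pair(0,pair(h(P,X,0),A)),  h(h(2,h(X,b,nil),h(X,nil,nil)),nil,6) = h(P,nil,c),  pair(h(c,c,0),A) = pair(X,h(X,pair(0,P),X)).
Decompose pair/2: 0 = 0,  B = pair(h(P,X,0),A).
Delete trivial equation 0 = 0.
Bind B := pair(h(P,X,0),A); no other remaining equation mentions B.
Decompose h/3: h(2,h(X,b,nil),h(X,nil,nil)) = P,  nil = nil,  6 = c.
Bind P := h(2,h(X,b,nil),h(X,nil,nil)); substituting into the one remaining equation that mentions P gives: pair(h(c,c,0),A) = pair(X,h(X,pair(0,h(2,h(X,b,nil),h(X,nil,nil))),X)). Substituting into the earlier binding gives B := pair(h(h(2,h(X,b,nil),h(X,nil,nil)),X,0),A).
Delete trivial equation nil = nil.
Clash: constants 6 and c differ; no unifier exists.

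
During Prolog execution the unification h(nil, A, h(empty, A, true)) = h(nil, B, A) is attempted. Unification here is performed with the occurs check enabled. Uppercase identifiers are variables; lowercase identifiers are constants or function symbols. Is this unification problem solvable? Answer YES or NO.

NO

Decompose h/3: nil = nil,  A = B,  h(empty, A, true) = A.
Delete trivial equation nil = nil.
Bind A := B; substituting into the remaining equation gives: h(empty, B, true) = B.
Occurs check fails: B occurs in h(empty, B, true); the equation B = h(empty, B, true) has no finite solution.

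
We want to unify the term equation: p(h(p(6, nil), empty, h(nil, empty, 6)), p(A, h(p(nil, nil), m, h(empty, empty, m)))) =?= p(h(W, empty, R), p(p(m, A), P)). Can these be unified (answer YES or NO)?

Decompose p/2: h(p(6, nil), empty, h(nil, empty, 6)) =?= h(W, empty, R),  p(A, h(p(nil, nil), m, h(empty, empty, m))) =?= p(p(m, A), P).
Decompose h/3: p(6, nil) =?= W,  empty =?= empty,  h(nil, empty, 6) =?= R.
Bind W := p(6, nil); no other remaining equation mentions W.
Delete trivial equation empty =?= empty.
Bind R := h(nil, empty, 6); no other remaining equation mentions R.
Decompose p/2: A =?= p(m, A),  h(p(nil, nil), m, h(empty, empty, m)) =?= P.
Occurs check fails: A occurs in p(m, A); the equation A =?= p(m, A) has no finite solution.

NO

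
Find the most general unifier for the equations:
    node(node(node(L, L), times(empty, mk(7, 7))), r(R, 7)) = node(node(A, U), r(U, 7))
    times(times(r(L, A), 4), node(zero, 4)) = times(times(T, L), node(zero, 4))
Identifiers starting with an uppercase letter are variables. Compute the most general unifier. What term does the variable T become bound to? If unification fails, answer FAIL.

Decompose node/2: node(node(L, L), times(empty, mk(7, 7))) = node(A, U),  r(R, 7) = r(U, 7).
Decompose node/2: node(L, L) = A,  times(empty, mk(7, 7)) = U.
Bind A := node(L, L); substituting into the one remaining equation that mentions A gives: times(times(r(L, node(L, L)), 4), node(zero, 4)) = times(times(T, L), node(zero, 4)).
Bind U := times(empty, mk(7, 7)); substituting into the one remaining equation that mentions U gives: r(R, 7) = r(times(empty, mk(7, 7)), 7).
Decompose r/2: R = times(empty, mk(7, 7)),  7 = 7.
Bind R := times(empty, mk(7, 7)); no other remaining equation mentions R.
Delete trivial equation 7 = 7.
Decompose times/2: times(r(L, node(L, L)), 4) = times(T, L),  node(zero, 4) = node(zero, 4).
Decompose times/2: r(L, node(L, L)) = T,  4 = L.
Bind T := r(L, node(L, L)); no other remaining equation mentions T.
Bind L := 4; no other remaining equation mentions L. Substituting into the earlier bindings gives A := node(4, 4), T := r(4, node(4, 4)).
Delete trivial equation node(zero, 4) = node(zero, 4).
MGU = { A ↦ node(4, 4), U ↦ times(empty, mk(7, 7)), R ↦ times(empty, mk(7, 7)), T ↦ r(4, node(4, 4)), L ↦ 4 }, so T ↦ r(4, node(4, 4)).

r(4, node(4, 4))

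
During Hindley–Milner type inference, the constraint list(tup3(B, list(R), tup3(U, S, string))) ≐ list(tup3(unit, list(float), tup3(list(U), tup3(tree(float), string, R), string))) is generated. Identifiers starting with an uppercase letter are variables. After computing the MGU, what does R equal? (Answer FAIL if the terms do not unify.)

Decompose list/1: tup3(B, list(R), tup3(U, S, string)) ≐ tup3(unit, list(float), tup3(list(U), tup3(tree(float), string, R), string)).
Decompose tup3/3: B ≐ unit,  list(R) ≐ list(float),  tup3(U, S, string) ≐ tup3(list(U), tup3(tree(float), string, R), string).
Bind B := unit; no other remaining equation mentions B.
Decompose list/1: R ≐ float.
Bind R := float; substituting into the remaining equation gives: tup3(U, S, string) ≐ tup3(list(U), tup3(tree(float), string, float), string).
Decompose tup3/3: U ≐ list(U),  S ≐ tup3(tree(float), string, float),  string ≐ string.
Occurs check fails: U occurs in list(U); the equation U ≐ list(U) has no finite solution.

FAIL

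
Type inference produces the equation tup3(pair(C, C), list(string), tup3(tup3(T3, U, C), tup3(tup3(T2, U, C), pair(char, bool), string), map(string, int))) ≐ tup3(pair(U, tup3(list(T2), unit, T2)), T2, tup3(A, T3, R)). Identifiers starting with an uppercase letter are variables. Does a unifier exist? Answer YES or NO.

YES

Decompose tup3/3: pair(C, C) ≐ pair(U, tup3(list(T2), unit, T2)),  list(string) ≐ T2,  tup3(tup3(T3, U, C), tup3(tup3(T2, U, C), pair(char, bool), string), map(string, int)) ≐ tup3(A, T3, R).
Decompose pair/2: C ≐ U,  C ≐ tup3(list(T2), unit, T2).
Bind C := U; substituting into the 2 remaining equations that mention C gives: U ≐ tup3(list(T2), unit, T2),  tup3(tup3(T3, U, U), tup3(tup3(T2, U, U), pair(char, bool), string), map(string, int)) ≐ tup3(A, T3, R).
Bind U := tup3(list(T2), unit, T2); substituting into the one remaining equation that mentions U gives: tup3(tup3(T3, tup3(list(T2), unit, T2), tup3(list(T2), unit, T2)), tup3(tup3(T2, tup3(list(T2), unit, T2), tup3(list(T2), unit, T2)), pair(char, bool), string), map(string, int)) ≐ tup3(A, T3, R). Substituting into the earlier binding gives C := tup3(list(T2), unit, T2).
Bind T2 := list(string); substituting into the remaining equation gives: tup3(tup3(T3, tup3(list(list(string)), unit, list(string)), tup3(list(list(string)), unit, list(string))), tup3(tup3(list(string), tup3(list(list(string)), unit, list(string)), tup3(list(list(string)), unit, list(string))), pair(char, bool), string), map(string, int)) ≐ tup3(A, T3, R). Substituting into the earlier bindings gives C := tup3(list(list(string)), unit, list(string)), U := tup3(list(list(string)), unit, list(string)).
Decompose tup3/3: tup3(T3, tup3(list(list(string)), unit, list(string)), tup3(list(list(string)), unit, list(string))) ≐ A,  tup3(tup3(list(string), tup3(list(list(string)), unit, list(string)), tup3(list(list(string)), unit, list(string))), pair(char, bool), string) ≐ T3,  map(string, int) ≐ R.
Bind A := tup3(T3, tup3(list(list(string)), unit, list(string)), tup3(list(list(string)), unit, list(string))); no other remaining equation mentions A.
Bind T3 := tup3(tup3(list(string), tup3(list(list(string)), unit, list(string)), tup3(list(list(string)), unit, list(string))), pair(char, bool), string); no other remaining equation mentions T3. Substituting into the earlier binding gives A := tup3(tup3(tup3(list(string), tup3(list(list(string)), unit, list(string)), tup3(list(list(string)), unit, list(string))), pair(char, bool), string), tup3(list(list(string)), unit, list(string)), tup3(list(list(string)), unit, list(string))).
Bind R := map(string, int).
No equations remain and no clash or occurs-check failure arose, so a unifier exists.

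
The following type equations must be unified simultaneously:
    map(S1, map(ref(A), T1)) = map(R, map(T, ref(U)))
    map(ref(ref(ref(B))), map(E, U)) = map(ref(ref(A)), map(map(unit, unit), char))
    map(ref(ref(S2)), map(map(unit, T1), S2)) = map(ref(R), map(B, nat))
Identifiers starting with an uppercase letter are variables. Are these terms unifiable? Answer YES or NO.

YES

Decompose map/2: S1 = R,  map(ref(A), T1) = map(T, ref(U)).
Bind S1 := R; no other remaining equation mentions S1.
Decompose map/2: ref(A) = T,  T1 = ref(U).
Bind T := ref(A); no other remaining equation mentions T.
Bind T1 := ref(U); substituting into the one remaining equation that mentions T1 gives: map(ref(ref(S2)), map(map(unit, ref(U)), S2)) = map(ref(R), map(B, nat)).
Decompose map/2: ref(ref(ref(B))) = ref(ref(A)),  map(E, U) = map(map(unit, unit), char).
Decompose ref/1: ref(ref(B)) = ref(A).
Decompose ref/1: ref(B) = A.
Bind A := ref(B); no other remaining equation mentions A. Substituting into the earlier binding gives T := ref(ref(B)).
Decompose map/2: E = map(unit, unit),  U = char.
Bind E := map(unit, unit); no other remaining equation mentions E.
Bind U := char; substituting into the remaining equation gives: map(ref(ref(S2)), map(map(unit, ref(char)), S2)) = map(ref(R), map(B, nat)). Substituting into the earlier binding gives T1 := ref(char).
Decompose map/2: ref(ref(S2)) = ref(R),  map(map(unit, ref(char)), S2) = map(B, nat).
Decompose ref/1: ref(S2) = R.
Bind R := ref(S2); no other remaining equation mentions R. Substituting into the earlier binding gives S1 := ref(S2).
Decompose map/2: map(unit, ref(char)) = B,  S2 = nat.
Bind B := map(unit, ref(char)); no other remaining equation mentions B. Substituting into the earlier bindings gives T := ref(ref(map(unit, ref(char)))), A := ref(map(unit, ref(char))).
Bind S2 := nat. Substituting into the earlier bindings gives S1 := ref(nat), R := ref(nat).
No equations remain and no clash or occurs-check failure arose, so a unifier exists.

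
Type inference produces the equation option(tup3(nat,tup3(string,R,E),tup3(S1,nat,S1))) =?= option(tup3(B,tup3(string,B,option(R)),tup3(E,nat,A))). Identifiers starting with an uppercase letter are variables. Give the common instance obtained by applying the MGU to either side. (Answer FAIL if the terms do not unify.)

Decompose option/1: tup3(nat,tup3(string,R,E),tup3(S1,nat,S1)) =?= tup3(B,tup3(string,B,option(R)),tup3(E,nat,A)).
Decompose tup3/3: nat =?= B,  tup3(string,R,E) =?= tup3(string,B,option(R)),  tup3(S1,nat,S1) =?= tup3(E,nat,A).
Bind B := nat; substituting into the one remaining equation that mentions B gives: tup3(string,R,E) =?= tup3(string,nat,option(R)).
Decompose tup3/3: string =?= string,  R =?= nat,  E =?= option(R).
Delete trivial equation string =?= string.
Bind R := nat; substituting into the one remaining equation that mentions R gives: E =?= option(nat).
Bind E := option(nat); substituting into the remaining equation gives: tup3(S1,nat,S1) =?= tup3(option(nat),nat,A).
Decompose tup3/3: S1 =?= option(nat),  nat =?= nat,  S1 =?= A.
Bind S1 := option(nat); substituting into the one remaining equation that mentions S1 gives: option(nat) =?= A.
Delete trivial equation nat =?= nat.
Bind A := option(nat).
Applying the MGU to either side gives option(tup3(nat,tup3(string,nat,option(nat)),tup3(option(nat),nat,option(nat)))).

option(tup3(nat,tup3(string,nat,option(nat)),tup3(option(nat),nat,option(nat))))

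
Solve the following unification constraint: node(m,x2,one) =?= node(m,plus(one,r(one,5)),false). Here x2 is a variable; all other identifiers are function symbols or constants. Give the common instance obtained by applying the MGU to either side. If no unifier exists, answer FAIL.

FAIL

Decompose node/3: m =?= m,  x2 =?= plus(one,r(one,5)),  one =?= false.
Delete trivial equation m =?= m.
Bind x2 := plus(one,r(one,5)); no other remaining equation mentions x2.
Clash: constants one and false differ; no unifier exists.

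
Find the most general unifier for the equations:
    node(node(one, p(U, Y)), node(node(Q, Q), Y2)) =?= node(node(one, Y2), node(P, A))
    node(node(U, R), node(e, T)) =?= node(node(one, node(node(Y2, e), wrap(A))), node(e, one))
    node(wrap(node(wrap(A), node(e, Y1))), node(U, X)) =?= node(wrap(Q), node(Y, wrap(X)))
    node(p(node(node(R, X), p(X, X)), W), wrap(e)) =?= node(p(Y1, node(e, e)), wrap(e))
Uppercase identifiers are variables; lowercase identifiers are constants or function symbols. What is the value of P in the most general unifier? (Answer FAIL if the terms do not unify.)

Decompose node/2: node(one, p(U, Y)) =?= node(one, Y2),  node(node(Q, Q), Y2) =?= node(P, A).
Decompose node/2: one =?= one,  p(U, Y) =?= Y2.
Delete trivial equation one =?= one.
Bind Y2 := p(U, Y); substituting into the 2 remaining equations that mention Y2 gives: node(node(Q, Q), p(U, Y)) =?= node(P, A),  node(node(U, R), node(e, T)) =?= node(node(one, node(node(p(U, Y), e), wrap(A))), node(e, one)).
Decompose node/2: node(Q, Q) =?= P,  p(U, Y) =?= A.
Bind P := node(Q, Q); no other remaining equation mentions P.
Bind A := p(U, Y); substituting into the 2 remaining equations that mention A gives: node(node(U, R), node(e, T)) =?= node(node(one, node(node(p(U, Y), e), wrap(p(U, Y)))), node(e, one)),  node(wrap(node(wrap(p(U, Y)), node(e, Y1))), node(U, X)) =?= node(wrap(Q), node(Y, wrap(X))).
Decompose node/2: node(U, R) =?= node(one, node(node(p(U, Y), e), wrap(p(U, Y)))),  node(e, T) =?= node(e, one).
Decompose node/2: U =?= one,  R =?= node(node(p(U, Y), e), wrap(p(U, Y))).
Bind U := one; substituting into the 2 remaining equations that mention U gives: R =?= node(node(p(one, Y), e), wrap(p(one, Y))),  node(wrap(node(wrap(p(one, Y)), node(e, Y1))), node(one, X)) =?= node(wrap(Q), node(Y, wrap(X))). Substituting into the earlier bindings gives Y2 := p(one, Y), A := p(one, Y).
Bind R := node(node(p(one, Y), e), wrap(p(one, Y))); substituting into the one remaining equation that mentions R gives: node(p(node(node(node(node(p(one, Y), e), wrap(p(one, Y))), X), p(X, X)), W), wrap(e)) =?= node(p(Y1, node(e, e)), wrap(e)).
Decompose node/2: e =?= e,  T =?= one.
Delete trivial equation e =?= e.
Bind T := one; no other remaining equation mentions T.
Decompose node/2: wrap(node(wrap(p(one, Y)), node(e, Y1))) =?= wrap(Q),  node(one, X) =?= node(Y, wrap(X)).
Decompose wrap/1: node(wrap(p(one, Y)), node(e, Y1)) =?= Q.
Bind Q := node(wrap(p(one, Y)), node(e, Y1)); no other remaining equation mentions Q. Substituting into the earlier binding gives P := node(node(wrap(p(one, Y)), node(e, Y1)), node(wrap(p(one, Y)), node(e, Y1))).
Decompose node/2: one =?= Y,  X =?= wrap(X).
Bind Y := one; substituting into the one remaining equation that mentions Y gives: node(p(node(node(node(node(p(one, one), e), wrap(p(one, one))), X), p(X, X)), W), wrap(e)) =?= node(p(Y1, node(e, e)), wrap(e)). Substituting into the earlier bindings gives Y2 := p(one, one), P := node(node(wrap(p(one, one)), node(e, Y1)), node(wrap(p(one, one)), node(e, Y1))), A := p(one, one), R := node(node(p(one, one), e), wrap(p(one, one))), Q := node(wrap(p(one, one)), node(e, Y1)).
Occurs check fails: X occurs in wrap(X); the equation X =?= wrap(X) has no finite solution.

FAIL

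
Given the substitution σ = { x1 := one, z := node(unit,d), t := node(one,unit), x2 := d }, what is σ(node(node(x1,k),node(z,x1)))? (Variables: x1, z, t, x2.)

Replace each occurrence of x1 with one.
Replace each occurrence of z with node(unit,d).
Result: node(node(one,k),node(node(unit,d),one)).

node(node(one,k),node(node(unit,d),one))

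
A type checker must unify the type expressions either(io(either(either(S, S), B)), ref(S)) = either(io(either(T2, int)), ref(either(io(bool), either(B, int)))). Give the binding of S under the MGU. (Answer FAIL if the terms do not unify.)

either(io(bool), either(int, int))

Decompose either/2: io(either(either(S, S), B)) = io(either(T2, int)),  ref(S) = ref(either(io(bool), either(B, int))).
Decompose io/1: either(either(S, S), B) = either(T2, int).
Decompose either/2: either(S, S) = T2,  B = int.
Bind T2 := either(S, S); no other remaining equation mentions T2.
Bind B := int; substituting into the remaining equation gives: ref(S) = ref(either(io(bool), either(int, int))).
Decompose ref/1: S = either(io(bool), either(int, int)).
Bind S := either(io(bool), either(int, int)). Substituting into the earlier binding gives T2 := either(either(io(bool), either(int, int)), either(io(bool), either(int, int))).
MGU = { T2 := either(either(io(bool), either(int, int)), either(io(bool), either(int, int))), B := int, S := either(io(bool), either(int, int)) }, so S := either(io(bool), either(int, int)).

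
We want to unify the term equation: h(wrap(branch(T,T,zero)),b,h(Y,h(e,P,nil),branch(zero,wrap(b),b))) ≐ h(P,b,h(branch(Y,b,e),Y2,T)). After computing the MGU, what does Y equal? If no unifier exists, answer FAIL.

Decompose h/3: wrap(branch(T,T,zero)) ≐ P,  b ≐ b,  h(Y,h(e,P,nil),branch(zero,wrap(b),b)) ≐ h(branch(Y,b,e),Y2,T).
Bind P := wrap(branch(T,T,zero)); substituting into the one remaining equation that mentions P gives: h(Y,h(e,wrap(branch(T,T,zero)),nil),branch(zero,wrap(b),b)) ≐ h(branch(Y,b,e),Y2,T).
Delete trivial equation b ≐ b.
Decompose h/3: Y ≐ branch(Y,b,e),  h(e,wrap(branch(T,T,zero)),nil) ≐ Y2,  branch(zero,wrap(b),b) ≐ T.
Occurs check fails: Y occurs in branch(Y,b,e); the equation Y ≐ branch(Y,b,e) has no finite solution.

FAIL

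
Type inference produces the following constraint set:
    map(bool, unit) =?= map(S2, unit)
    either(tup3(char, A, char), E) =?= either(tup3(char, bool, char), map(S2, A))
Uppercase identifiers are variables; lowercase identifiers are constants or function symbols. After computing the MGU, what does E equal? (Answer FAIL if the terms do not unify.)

map(bool, bool)

Decompose map/2: bool =?= S2,  unit =?= unit.
Bind S2 := bool; substituting into the one remaining equation that mentions S2 gives: either(tup3(char, A, char), E) =?= either(tup3(char, bool, char), map(bool, A)).
Delete trivial equation unit =?= unit.
Decompose either/2: tup3(char, A, char) =?= tup3(char, bool, char),  E =?= map(bool, A).
Decompose tup3/3: char =?= char,  A =?= bool,  char =?= char.
Delete trivial equation char =?= char.
Bind A := bool; substituting into the one remaining equation that mentions A gives: E =?= map(bool, bool).
Delete trivial equation char =?= char.
Bind E := map(bool, bool).
MGU = { S2 -> bool, A -> bool, E -> map(bool, bool) }, so E -> map(bool, bool).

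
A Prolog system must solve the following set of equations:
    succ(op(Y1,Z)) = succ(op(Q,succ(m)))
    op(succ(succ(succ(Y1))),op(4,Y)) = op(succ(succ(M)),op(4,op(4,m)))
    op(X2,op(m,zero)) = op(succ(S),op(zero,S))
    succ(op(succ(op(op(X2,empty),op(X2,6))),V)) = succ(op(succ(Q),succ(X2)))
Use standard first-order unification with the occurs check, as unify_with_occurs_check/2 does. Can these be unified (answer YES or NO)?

NO

Decompose succ/1: op(Y1,Z) = op(Q,succ(m)).
Decompose op/2: Y1 = Q,  Z = succ(m).
Bind Y1 := Q; substituting into the one remaining equation that mentions Y1 gives: op(succ(succ(succ(Q))),op(4,Y)) = op(succ(succ(M)),op(4,op(4,m))).
Bind Z := succ(m); no other remaining equation mentions Z.
Decompose op/2: succ(succ(succ(Q))) = succ(succ(M)),  op(4,Y) = op(4,op(4,m)).
Decompose succ/1: succ(succ(Q)) = succ(M).
Decompose succ/1: succ(Q) = M.
Bind M := succ(Q); no other remaining equation mentions M.
Decompose op/2: 4 = 4,  Y = op(4,m).
Delete trivial equation 4 = 4.
Bind Y := op(4,m); no other remaining equation mentions Y.
Decompose op/2: X2 = succ(S),  op(m,zero) = op(zero,S).
Bind X2 := succ(S); substituting into the one remaining equation that mentions X2 gives: succ(op(succ(op(op(succ(S),empty),op(succ(S),6))),V)) = succ(op(succ(Q),succ(succ(S)))).
Decompose op/2: m = zero,  zero = S.
Clash: constants m and zero differ; no unifier exists.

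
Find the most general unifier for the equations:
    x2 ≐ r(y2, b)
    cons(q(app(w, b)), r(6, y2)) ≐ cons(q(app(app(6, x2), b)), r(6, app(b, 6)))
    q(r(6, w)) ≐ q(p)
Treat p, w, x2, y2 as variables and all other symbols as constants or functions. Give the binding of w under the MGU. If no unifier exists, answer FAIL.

app(6, r(app(b, 6), b))

Bind x2 := r(y2, b); substituting into the one remaining equation that mentions x2 gives: cons(q(app(w, b)), r(6, y2)) ≐ cons(q(app(app(6, r(y2, b)), b)), r(6, app(b, 6))).
Decompose cons/2: q(app(w, b)) ≐ q(app(app(6, r(y2, b)), b)),  r(6, y2) ≐ r(6, app(b, 6)).
Decompose q/1: app(w, b) ≐ app(app(6, r(y2, b)), b).
Decompose app/2: w ≐ app(6, r(y2, b)),  b ≐ b.
Bind w := app(6, r(y2, b)); substituting into the one remaining equation that mentions w gives: q(r(6, app(6, r(y2, b)))) ≐ q(p).
Delete trivial equation b ≐ b.
Decompose r/2: 6 ≐ 6,  y2 ≐ app(b, 6).
Delete trivial equation 6 ≐ 6.
Bind y2 := app(b, 6); substituting into the remaining equation gives: q(r(6, app(6, r(app(b, 6), b)))) ≐ q(p). Substituting into the earlier bindings gives x2 := r(app(b, 6), b), w := app(6, r(app(b, 6), b)).
Decompose q/1: r(6, app(6, r(app(b, 6), b))) ≐ p.
Bind p := r(6, app(6, r(app(b, 6), b))).
MGU = { x2 -> r(app(b, 6), b), w -> app(6, r(app(b, 6), b)), y2 -> app(b, 6), p -> r(6, app(6, r(app(b, 6), b))) }, so w -> app(6, r(app(b, 6), b)).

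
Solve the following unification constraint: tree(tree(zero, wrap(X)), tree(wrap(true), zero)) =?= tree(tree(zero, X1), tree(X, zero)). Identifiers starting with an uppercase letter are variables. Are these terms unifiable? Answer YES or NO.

Decompose tree/2: tree(zero, wrap(X)) =?= tree(zero, X1),  tree(wrap(true), zero) =?= tree(X, zero).
Decompose tree/2: zero =?= zero,  wrap(X) =?= X1.
Delete trivial equation zero =?= zero.
Bind X1 := wrap(X); no other remaining equation mentions X1.
Decompose tree/2: wrap(true) =?= X,  zero =?= zero.
Bind X := wrap(true); no other remaining equation mentions X. Substituting into the earlier binding gives X1 := wrap(wrap(true)).
Delete trivial equation zero =?= zero.
No equations remain and no clash or occurs-check failure arose, so a unifier exists.

YES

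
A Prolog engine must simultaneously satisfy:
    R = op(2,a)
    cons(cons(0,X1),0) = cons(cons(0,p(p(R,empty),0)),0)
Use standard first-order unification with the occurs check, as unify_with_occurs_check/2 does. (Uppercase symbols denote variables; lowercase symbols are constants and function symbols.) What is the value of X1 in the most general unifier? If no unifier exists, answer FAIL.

p(p(op(2,a),empty),0)

Bind R := op(2,a); substituting into the remaining equation gives: cons(cons(0,X1),0) = cons(cons(0,p(p(op(2,a),empty),0)),0).
Decompose cons/2: cons(0,X1) = cons(0,p(p(op(2,a),empty),0)),  0 = 0.
Decompose cons/2: 0 = 0,  X1 = p(p(op(2,a),empty),0).
Delete trivial equation 0 = 0.
Bind X1 := p(p(op(2,a),empty),0); no other remaining equation mentions X1.
Delete trivial equation 0 = 0.
MGU = { R = op(2,a), X1 = p(p(op(2,a),empty),0) }, so X1 = p(p(op(2,a),empty),0).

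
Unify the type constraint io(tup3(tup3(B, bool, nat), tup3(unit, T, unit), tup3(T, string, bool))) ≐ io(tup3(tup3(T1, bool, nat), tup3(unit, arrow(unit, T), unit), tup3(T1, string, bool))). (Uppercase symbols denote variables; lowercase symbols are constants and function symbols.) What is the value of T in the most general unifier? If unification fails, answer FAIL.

Decompose io/1: tup3(tup3(B, bool, nat), tup3(unit, T, unit), tup3(T, string, bool)) ≐ tup3(tup3(T1, bool, nat), tup3(unit, arrow(unit, T), unit), tup3(T1, string, bool)).
Decompose tup3/3: tup3(B, bool, nat) ≐ tup3(T1, bool, nat),  tup3(unit, T, unit) ≐ tup3(unit, arrow(unit, T), unit),  tup3(T, string, bool) ≐ tup3(T1, string, bool).
Decompose tup3/3: B ≐ T1,  bool ≐ bool,  nat ≐ nat.
Bind B := T1; no other remaining equation mentions B.
Delete trivial equation bool ≐ bool.
Delete trivial equation nat ≐ nat.
Decompose tup3/3: unit ≐ unit,  T ≐ arrow(unit, T),  unit ≐ unit.
Delete trivial equation unit ≐ unit.
Occurs check fails: T occurs in arrow(unit, T); the equation T ≐ arrow(unit, T) has no finite solution.

FAIL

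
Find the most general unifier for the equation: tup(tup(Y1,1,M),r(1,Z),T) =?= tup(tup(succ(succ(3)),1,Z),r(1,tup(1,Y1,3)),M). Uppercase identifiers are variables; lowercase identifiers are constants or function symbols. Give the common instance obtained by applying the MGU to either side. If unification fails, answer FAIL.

tup(tup(succ(succ(3)),1,tup(1,succ(succ(3)),3)),r(1,tup(1,succ(succ(3)),3)),tup(1,succ(succ(3)),3))

Decompose tup/3: tup(Y1,1,M) =?= tup(succ(succ(3)),1,Z),  r(1,Z) =?= r(1,tup(1,Y1,3)),  T =?= M.
Decompose tup/3: Y1 =?= succ(succ(3)),  1 =?= 1,  M =?= Z.
Bind Y1 := succ(succ(3)); substituting into the one remaining equation that mentions Y1 gives: r(1,Z) =?= r(1,tup(1,succ(succ(3)),3)).
Delete trivial equation 1 =?= 1.
Bind M := Z; substituting into the one remaining equation that mentions M gives: T =?= Z.
Decompose r/2: 1 =?= 1,  Z =?= tup(1,succ(succ(3)),3).
Delete trivial equation 1 =?= 1.
Bind Z := tup(1,succ(succ(3)),3); substituting into the remaining equation gives: T =?= tup(1,succ(succ(3)),3). Substituting into the earlier binding gives M := tup(1,succ(succ(3)),3).
Bind T := tup(1,succ(succ(3)),3).
Applying the MGU to either side gives tup(tup(succ(succ(3)),1,tup(1,succ(succ(3)),3)),r(1,tup(1,succ(succ(3)),3)),tup(1,succ(succ(3)),3)).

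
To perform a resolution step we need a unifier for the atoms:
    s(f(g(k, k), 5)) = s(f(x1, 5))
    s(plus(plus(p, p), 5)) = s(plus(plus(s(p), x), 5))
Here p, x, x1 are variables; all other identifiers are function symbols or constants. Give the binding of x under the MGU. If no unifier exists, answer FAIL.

Decompose s/1: f(g(k, k), 5) = f(x1, 5).
Decompose f/2: g(k, k) = x1,  5 = 5.
Bind x1 := g(k, k); no other remaining equation mentions x1.
Delete trivial equation 5 = 5.
Decompose s/1: plus(plus(p, p), 5) = plus(plus(s(p), x), 5).
Decompose plus/2: plus(p, p) = plus(s(p), x),  5 = 5.
Decompose plus/2: p = s(p),  p = x.
Occurs check fails: p occurs in s(p); the equation p = s(p) has no finite solution.

FAIL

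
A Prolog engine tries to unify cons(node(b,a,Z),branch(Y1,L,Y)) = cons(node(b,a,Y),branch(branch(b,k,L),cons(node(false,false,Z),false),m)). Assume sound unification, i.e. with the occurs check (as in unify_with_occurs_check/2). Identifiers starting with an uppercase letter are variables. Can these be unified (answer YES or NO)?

Decompose cons/2: node(b,a,Z) = node(b,a,Y),  branch(Y1,L,Y) = branch(branch(b,k,L),cons(node(false,false,Z),false),m).
Decompose node/3: b = b,  a = a,  Z = Y.
Delete trivial equation b = b.
Delete trivial equation a = a.
Bind Z := Y; substituting into the remaining equation gives: branch(Y1,L,Y) = branch(branch(b,k,L),cons(node(false,false,Y),false),m).
Decompose branch/3: Y1 = branch(b,k,L),  L = cons(node(false,false,Y),false),  Y = m.
Bind Y1 := branch(b,k,L); no other remaining equation mentions Y1.
Bind L := cons(node(false,false,Y),false); no other remaining equation mentions L. Substituting into the earlier binding gives Y1 := branch(b,k,cons(node(false,false,Y),false)).
Bind Y := m. Substituting into the earlier bindings gives Z := m, Y1 := branch(b,k,cons(node(false,false,m),false)), L := cons(node(false,false,m),false).
No equations remain and no clash or occurs-check failure arose, so a unifier exists.

YES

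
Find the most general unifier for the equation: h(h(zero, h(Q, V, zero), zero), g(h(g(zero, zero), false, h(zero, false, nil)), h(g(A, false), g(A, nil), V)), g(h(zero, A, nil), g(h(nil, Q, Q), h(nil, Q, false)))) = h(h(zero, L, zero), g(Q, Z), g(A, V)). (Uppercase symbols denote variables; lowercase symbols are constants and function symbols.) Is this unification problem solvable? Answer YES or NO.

Decompose h/3: h(zero, h(Q, V, zero), zero) = h(zero, L, zero),  g(h(g(zero, zero), false, h(zero, false, nil)), h(g(A, false), g(A, nil), V)) = g(Q, Z),  g(h(zero, A, nil), g(h(nil, Q, Q), h(nil, Q, false))) = g(A, V).
Decompose h/3: zero = zero,  h(Q, V, zero) = L,  zero = zero.
Delete trivial equation zero = zero.
Bind L := h(Q, V, zero); no other remaining equation mentions L.
Delete trivial equation zero = zero.
Decompose g/2: h(g(zero, zero), false, h(zero, false, nil)) = Q,  h(g(A, false), g(A, nil), V) = Z.
Bind Q := h(g(zero, zero), false, h(zero, false, nil)); substituting into the one remaining equation that mentions Q gives: g(h(zero, A, nil), g(h(nil, h(g(zero, zero), false, h(zero, false, nil)), h(g(zero, zero), false, h(zero, false, nil))), h(nil, h(g(zero, zero), false, h(zero, false, nil)), false))) = g(A, V). Substituting into the earlier binding gives L := h(h(g(zero, zero), false, h(zero, false, nil)), V, zero).
Bind Z := h(g(A, false), g(A, nil), V); no other remaining equation mentions Z.
Decompose g/2: h(zero, A, nil) = A,  g(h(nil, h(g(zero, zero), false, h(zero, false, nil)), h(g(zero, zero), false, h(zero, false, nil))), h(nil, h(g(zero, zero), false, h(zero, false, nil)), false)) = V.
Occurs check fails: A occurs in h(zero, A, nil); the equation A = h(zero, A, nil) has no finite solution.

NO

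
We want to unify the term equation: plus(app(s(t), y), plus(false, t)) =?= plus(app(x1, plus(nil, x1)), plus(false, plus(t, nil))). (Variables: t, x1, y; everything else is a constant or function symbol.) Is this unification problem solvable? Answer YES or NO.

Decompose plus/2: app(s(t), y) =?= app(x1, plus(nil, x1)),  plus(false, t) =?= plus(false, plus(t, nil)).
Decompose app/2: s(t) =?= x1,  y =?= plus(nil, x1).
Bind x1 := s(t); substituting into the one remaining equation that mentions x1 gives: y =?= plus(nil, s(t)).
Bind y := plus(nil, s(t)); no other remaining equation mentions y.
Decompose plus/2: false =?= false,  t =?= plus(t, nil).
Delete trivial equation false =?= false.
Occurs check fails: t occurs in plus(t, nil); the equation t =?= plus(t, nil) has no finite solution.

NO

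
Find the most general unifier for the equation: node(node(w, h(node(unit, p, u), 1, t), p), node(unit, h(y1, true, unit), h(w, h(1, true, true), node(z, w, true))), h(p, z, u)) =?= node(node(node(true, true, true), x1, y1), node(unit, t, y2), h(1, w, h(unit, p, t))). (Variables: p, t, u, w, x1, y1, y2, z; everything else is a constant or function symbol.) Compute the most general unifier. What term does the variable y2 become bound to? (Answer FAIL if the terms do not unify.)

h(node(true, true, true), h(1, true, true), node(node(true, true, true), node(true, true, true), true))

Decompose node/3: node(w, h(node(unit, p, u), 1, t), p) =?= node(node(true, true, true), x1, y1),  node(unit, h(y1, true, unit), h(w, h(1, true, true), node(z, w, true))) =?= node(unit, t, y2),  h(p, z, u) =?= h(1, w, h(unit, p, t)).
Decompose node/3: w =?= node(true, true, true),  h(node(unit, p, u), 1, t) =?= x1,  p =?= y1.
Bind w := node(true, true, true); substituting into the 2 remaining equations that mention w gives: node(unit, h(y1, true, unit), h(node(true, true, true), h(1, true, true), node(z, node(true, true, true), true))) =?= node(unit, t, y2),  h(p, z, u) =?= h(1, node(true, true, true), h(unit, p, t)).
Bind x1 := h(node(unit, p, u), 1, t); no other remaining equation mentions x1.
Bind p := y1; substituting into the one remaining equation that mentions p gives: h(y1, z, u) =?= h(1, node(true, true, true), h(unit, y1, t)). Substituting into the earlier binding gives x1 := h(node(unit, y1, u), 1, t).
Decompose node/3: unit =?= unit,  h(y1, true, unit) =?= t,  h(node(true, true, true), h(1, true, true), node(z, node(true, true, true), true)) =?= y2.
Delete trivial equation unit =?= unit.
Bind t := h(y1, true, unit); substituting into the one remaining equation that mentions t gives: h(y1, z, u) =?= h(1, node(true, true, true), h(unit, y1, h(y1, true, unit))). Substituting into the earlier binding gives x1 := h(node(unit, y1, u), 1, h(y1, true, unit)).
Bind y2 := h(node(true, true, true), h(1, true, true), node(z, node(true, true, true), true)); no other remaining equation mentions y2.
Decompose h/3: y1 =?= 1,  z =?= node(true, true, true),  u =?= h(unit, y1, h(y1, true, unit)).
Bind y1 := 1; substituting into the one remaining equation that mentions y1 gives: u =?= h(unit, 1, h(1, true, unit)). Substituting into the earlier bindings gives x1 := h(node(unit, 1, u), 1, h(1, true, unit)), p := 1, t := h(1, true, unit).
Bind z := node(true, true, true); no other remaining equation mentions z. Substituting into the earlier binding gives y2 := h(node(true, true, true), h(1, true, true), node(node(true, true, true), node(true, true, true), true)).
Bind u := h(unit, 1, h(1, true, unit)). Substituting into the earlier binding gives x1 := h(node(unit, 1, h(unit, 1, h(1, true, unit))), 1, h(1, true, unit)).
MGU = { w ↦ node(true, true, true), x1 ↦ h(node(unit, 1, h(unit, 1, h(1, true, unit))), 1, h(1, true, unit)), p ↦ 1, t ↦ h(1, true, unit), y2 ↦ h(node(true, true, true), h(1, true, true), node(node(true, true, true), node(true, true, true), true)), y1 ↦ 1, z ↦ node(true, true, true), u ↦ h(unit, 1, h(1, true, unit)) }, so y2 ↦ h(node(true, true, true), h(1, true, true), node(node(true, true, true), node(true, true, true), true)).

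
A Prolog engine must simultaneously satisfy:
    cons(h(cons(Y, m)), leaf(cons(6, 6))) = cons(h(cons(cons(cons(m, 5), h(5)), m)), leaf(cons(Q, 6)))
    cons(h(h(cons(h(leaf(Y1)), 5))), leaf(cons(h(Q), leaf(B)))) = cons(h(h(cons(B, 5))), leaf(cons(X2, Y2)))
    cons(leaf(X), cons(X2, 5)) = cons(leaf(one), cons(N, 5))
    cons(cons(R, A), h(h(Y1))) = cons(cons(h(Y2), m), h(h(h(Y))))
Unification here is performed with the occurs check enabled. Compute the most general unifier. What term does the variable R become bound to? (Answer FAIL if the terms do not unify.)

Decompose cons/2: h(cons(Y, m)) = h(cons(cons(cons(m, 5), h(5)), m)),  leaf(cons(6, 6)) = leaf(cons(Q, 6)).
Decompose h/1: cons(Y, m) = cons(cons(cons(m, 5), h(5)), m).
Decompose cons/2: Y = cons(cons(m, 5), h(5)),  m = m.
Bind Y := cons(cons(m, 5), h(5)); substituting into the one remaining equation that mentions Y gives: cons(cons(R, A), h(h(Y1))) = cons(cons(h(Y2), m), h(h(h(cons(cons(m, 5), h(5)))))).
Delete trivial equation m = m.
Decompose leaf/1: cons(6, 6) = cons(Q, 6).
Decompose cons/2: 6 = Q,  6 = 6.
Bind Q := 6; substituting into the one remaining equation that mentions Q gives: cons(h(h(cons(h(leaf(Y1)), 5))), leaf(cons(h(6), leaf(B)))) = cons(h(h(cons(B, 5))), leaf(cons(X2, Y2))).
Delete trivial equation 6 = 6.
Decompose cons/2: h(h(cons(h(leaf(Y1)), 5))) = h(h(cons(B, 5))),  leaf(cons(h(6), leaf(B))) = leaf(cons(X2, Y2)).
Decompose h/1: h(cons(h(leaf(Y1)), 5)) = h(cons(B, 5)).
Decompose h/1: cons(h(leaf(Y1)), 5) = cons(B, 5).
Decompose cons/2: h(leaf(Y1)) = B,  5 = 5.
Bind B := h(leaf(Y1)); substituting into the one remaining equation that mentions B gives: leaf(cons(h(6), leaf(h(leaf(Y1))))) = leaf(cons(X2, Y2)).
Delete trivial equation 5 = 5.
Decompose leaf/1: cons(h(6), leaf(h(leaf(Y1)))) = cons(X2, Y2).
Decompose cons/2: h(6) = X2,  leaf(h(leaf(Y1))) = Y2.
Bind X2 := h(6); substituting into the one remaining equation that mentions X2 gives: cons(leaf(X), cons(h(6), 5)) = cons(leaf(one), cons(N, 5)).
Bind Y2 := leaf(h(leaf(Y1))); substituting into the one remaining equation that mentions Y2 gives: cons(cons(R, A), h(h(Y1))) = cons(cons(h(leaf(h(leaf(Y1)))), m), h(h(h(cons(cons(m, 5), h(5)))))).
Decompose cons/2: leaf(X) = leaf(one),  cons(h(6), 5) = cons(N, 5).
Decompose leaf/1: X = one.
Bind X := one; no other remaining equation mentions X.
Decompose cons/2: h(6) = N,  5 = 5.
Bind N := h(6); no other remaining equation mentions N.
Delete trivial equation 5 = 5.
Decompose cons/2: cons(R, A) = cons(h(leaf(h(leaf(Y1)))), m),  h(h(Y1)) = h(h(h(cons(cons(m, 5), h(5))))).
Decompose cons/2: R = h(leaf(h(leaf(Y1)))),  A = m.
Bind R := h(leaf(h(leaf(Y1)))); no other remaining equation mentions R.
Bind A := m; no other remaining equation mentions A.
Decompose h/1: h(Y1) = h(h(cons(cons(m, 5), h(5)))).
Decompose h/1: Y1 = h(cons(cons(m, 5), h(5))).
Bind Y1 := h(cons(cons(m, 5), h(5))). Substituting into the earlier bindings gives B := h(leaf(h(cons(cons(m, 5), h(5))))), Y2 := leaf(h(leaf(h(cons(cons(m, 5), h(5)))))), R := h(leaf(h(leaf(h(cons(cons(m, 5), h(5))))))).
MGU = { Y ↦ cons(cons(m, 5), h(5)), Q ↦ 6, B ↦ h(leaf(h(cons(cons(m, 5), h(5))))), X2 ↦ h(6), Y2 ↦ leaf(h(leaf(h(cons(cons(m, 5), h(5)))))), X ↦ one, N ↦ h(6), R ↦ h(leaf(h(leaf(h(cons(cons(m, 5), h(5))))))), A ↦ m, Y1 ↦ h(cons(cons(m, 5), h(5))) }, so R ↦ h(leaf(h(leaf(h(cons(cons(m, 5), h(5))))))).

h(leaf(h(leaf(h(cons(cons(m, 5), h(5)))))))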